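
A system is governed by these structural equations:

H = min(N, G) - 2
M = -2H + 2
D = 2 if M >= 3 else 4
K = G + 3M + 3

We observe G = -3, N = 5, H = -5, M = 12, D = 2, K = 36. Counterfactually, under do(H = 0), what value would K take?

The intervention breaks the incoming arrows to H: H = min(N, G) - 2 no longer applies, and H = 0.
M = -2H + 2  [with H=0]  = 2
K = G + 3M + 3  [with G=-3, M=2]  = 6

6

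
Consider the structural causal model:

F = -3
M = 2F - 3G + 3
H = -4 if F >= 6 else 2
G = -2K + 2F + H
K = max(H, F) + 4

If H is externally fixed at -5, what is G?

-13

Under do(H=-5), the mechanism H = -4 if F >= 6 else 2 is discarded; H is fixed at -5.
K = max(H, F) + 4  [with H=-5, F=-3]  = 1
G = -2K + 2F + H  [with K=1, F=-3, H=-5]  = -13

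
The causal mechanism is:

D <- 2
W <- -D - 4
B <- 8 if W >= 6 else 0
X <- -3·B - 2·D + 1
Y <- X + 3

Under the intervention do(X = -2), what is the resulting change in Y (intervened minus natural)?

1

Intervening sets X = -2 and removes its equation (X <- -3·B - 2·D + 1).
Y = X + 3  [with X=-2]  = 1
Without intervention: W = -D - 4  [with D=2]  = -6; B = 8 if W >= 6 else 0  [with W=-6]  = 0; X = -3·B - 2·D + 1  [with B=0, D=2]  = -3; Y = X + 3  [with X=-3]  = 0.
Change = 1 − 0 = 1.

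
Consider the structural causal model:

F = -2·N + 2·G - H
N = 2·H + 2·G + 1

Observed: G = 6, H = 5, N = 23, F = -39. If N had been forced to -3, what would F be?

13

The intervention breaks the incoming arrows to N: N = 2·H + 2·G + 1 no longer applies, and N = -3.
F = -2·N + 2·G - H  [with N=-3, G=6, H=5]  = 13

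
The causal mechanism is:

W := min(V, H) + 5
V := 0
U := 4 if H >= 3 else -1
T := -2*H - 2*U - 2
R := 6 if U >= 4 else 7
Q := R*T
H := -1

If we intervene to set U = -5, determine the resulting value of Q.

70

The intervention breaks the incoming arrows to U: U := 4 if H >= 3 else -1 no longer applies, and U = -5.
R = 6 if U >= 4 else 7  [with U=-5]  = 7
T = -2*H - 2*U - 2  [with H=-1, U=-5]  = 10
Q = R*T  [with R=7, T=10]  = 70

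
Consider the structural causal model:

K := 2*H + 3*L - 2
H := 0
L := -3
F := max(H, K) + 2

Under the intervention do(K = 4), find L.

Under do(K=4), the mechanism K := 2*H + 3*L - 2 is discarded; K is fixed at 4.
Since L is not a descendant of the intervened variable, it is unaffected.

-3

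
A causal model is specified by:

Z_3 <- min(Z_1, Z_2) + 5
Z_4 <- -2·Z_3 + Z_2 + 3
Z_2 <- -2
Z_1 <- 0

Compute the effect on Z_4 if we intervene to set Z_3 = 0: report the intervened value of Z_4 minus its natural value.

The intervention breaks the incoming arrows to Z_3: Z_3 <- min(Z_1, Z_2) + 5 no longer applies, and Z_3 = 0.
Z_4 = -2·Z_3 + Z_2 + 3  [with Z_3=0, Z_2=-2]  = 1
Without intervention: Z_3 = min(Z_1, Z_2) + 5  [with Z_1=0, Z_2=-2]  = 3; Z_4 = -2·Z_3 + Z_2 + 3  [with Z_3=3, Z_2=-2]  = -5.
Change = 1 − (-5) = 6.

6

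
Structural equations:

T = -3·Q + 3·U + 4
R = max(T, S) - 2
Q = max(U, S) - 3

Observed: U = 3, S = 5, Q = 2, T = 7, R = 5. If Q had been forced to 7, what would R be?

do(Q=7) replaces the equation Q = max(U, S) - 3 with the constant Q = 7.
T = -3·Q + 3·U + 4  [with Q=7, U=3]  = -8
R = max(T, S) - 2  [with T=-8, S=5]  = 3

3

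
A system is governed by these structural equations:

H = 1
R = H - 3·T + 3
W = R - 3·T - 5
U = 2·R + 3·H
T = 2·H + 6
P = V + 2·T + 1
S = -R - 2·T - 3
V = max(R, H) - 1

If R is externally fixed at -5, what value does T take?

Under do(R=-5), the mechanism R = H - 3·T + 3 is discarded; R is fixed at -5.
Since T is not a descendant of the intervened variable, it is unaffected.
T = 2·H + 6  [with H=1]  = 8

8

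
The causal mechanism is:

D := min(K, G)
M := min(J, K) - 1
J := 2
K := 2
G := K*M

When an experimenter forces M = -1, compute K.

2

Under do(M=-1), the mechanism M := min(J, K) - 1 is discarded; M is fixed at -1.
K is not downstream of the intervention, so its value is determined by the original equations.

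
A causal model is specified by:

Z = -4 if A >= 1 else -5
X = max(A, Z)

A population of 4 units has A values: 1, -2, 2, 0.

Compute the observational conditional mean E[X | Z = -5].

Conditioning on Z=-5 selects the 2 unit(s) with A ∈ {-2, 0}. Their X values: -2, 0. Mean = -1.

-1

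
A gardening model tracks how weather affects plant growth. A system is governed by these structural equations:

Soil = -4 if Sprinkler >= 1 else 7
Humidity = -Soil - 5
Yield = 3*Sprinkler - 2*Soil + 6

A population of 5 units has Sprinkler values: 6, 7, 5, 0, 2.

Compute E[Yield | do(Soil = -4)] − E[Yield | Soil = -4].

do(Soil=-4) breaks Soil's dependence on Sprinkler. With Soil=-4 fixed, Yield across the units is 32, 35, 29, 14, 20, mean 26.
Conditioning on Soil=-4 selects the 4 unit(s) with Sprinkler ∈ {6, 7, 5, 2}. Their Yield values: 32, 35, 29, 20. Mean = 29.
Difference = 26 − 29 = -3.

-3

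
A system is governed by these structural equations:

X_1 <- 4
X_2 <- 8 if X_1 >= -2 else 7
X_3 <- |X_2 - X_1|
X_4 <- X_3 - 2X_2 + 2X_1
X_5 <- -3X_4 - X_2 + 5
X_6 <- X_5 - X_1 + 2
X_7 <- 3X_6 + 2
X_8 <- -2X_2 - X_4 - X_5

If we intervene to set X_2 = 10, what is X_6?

11

Under do(X_2=10), the mechanism X_2 <- 8 if X_1 >= -2 else 7 is discarded; X_2 is fixed at 10.
X_3 = |X_2 - X_1|  [with X_2=10, X_1=4]  = 6
X_4 = X_3 - 2X_2 + 2X_1  [with X_3=6, X_2=10, X_1=4]  = -6
X_5 = -3X_4 - X_2 + 5  [with X_4=-6, X_2=10]  = 13
X_6 = X_5 - X_1 + 2  [with X_5=13, X_1=4]  = 11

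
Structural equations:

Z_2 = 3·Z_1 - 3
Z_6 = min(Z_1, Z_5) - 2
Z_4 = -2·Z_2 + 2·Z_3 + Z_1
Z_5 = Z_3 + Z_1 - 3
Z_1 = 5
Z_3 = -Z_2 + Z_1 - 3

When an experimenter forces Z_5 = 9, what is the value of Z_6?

3

The intervention breaks the incoming arrows to Z_5: Z_5 = Z_3 + Z_1 - 3 no longer applies, and Z_5 = 9.
Z_6 = min(Z_1, Z_5) - 2  [with Z_1=5, Z_5=9]  = 3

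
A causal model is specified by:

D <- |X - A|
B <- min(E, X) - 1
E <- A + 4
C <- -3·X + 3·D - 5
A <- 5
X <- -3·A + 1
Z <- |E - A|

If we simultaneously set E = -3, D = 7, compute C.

58

Setting E = -3, D = 7 by intervention discards those variables' equations.
X = -3·A + 1  [with A=5]  = -14
C = -3·X + 3·D - 5  [with X=-14, D=7]  = 58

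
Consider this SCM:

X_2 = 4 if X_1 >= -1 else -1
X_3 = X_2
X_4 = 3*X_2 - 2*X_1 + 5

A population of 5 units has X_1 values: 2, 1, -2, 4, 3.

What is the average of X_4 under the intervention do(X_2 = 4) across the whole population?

do(X_2=4) breaks X_2's dependence on X_1. With X_2=4 fixed, X_4 across the units is 13, 15, 21, 9, 11, mean 13.8.

13.8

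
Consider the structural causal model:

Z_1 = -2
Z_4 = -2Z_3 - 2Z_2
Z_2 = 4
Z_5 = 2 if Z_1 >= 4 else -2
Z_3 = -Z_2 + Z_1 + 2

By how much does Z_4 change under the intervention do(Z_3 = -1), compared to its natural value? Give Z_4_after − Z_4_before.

The intervention breaks the incoming arrows to Z_3: Z_3 = -Z_2 + Z_1 + 2 no longer applies, and Z_3 = -1.
Z_4 = -2Z_3 - 2Z_2  [with Z_3=-1, Z_2=4]  = -6
Without intervention: Z_3 = -Z_2 + Z_1 + 2  [with Z_2=4, Z_1=-2]  = -4; Z_4 = -2Z_3 - 2Z_2  [with Z_3=-4, Z_2=4]  = 0.
Change = -6 − 0 = -6.

-6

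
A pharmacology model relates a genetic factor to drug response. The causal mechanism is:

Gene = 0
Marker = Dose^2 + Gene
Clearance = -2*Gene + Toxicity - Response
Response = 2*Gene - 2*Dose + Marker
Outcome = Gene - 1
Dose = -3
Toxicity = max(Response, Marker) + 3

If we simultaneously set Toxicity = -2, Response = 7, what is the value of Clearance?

-9

Setting Toxicity = -2, Response = 7 by intervention discards those variables' equations.
Clearance = -2*Gene + Toxicity - Response  [with Gene=0, Toxicity=-2, Response=7]  = -9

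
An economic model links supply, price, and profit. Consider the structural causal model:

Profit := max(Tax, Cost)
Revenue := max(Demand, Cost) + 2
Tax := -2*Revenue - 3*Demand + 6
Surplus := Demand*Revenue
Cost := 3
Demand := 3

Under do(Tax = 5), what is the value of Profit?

Intervening sets Tax = 5 and removes its equation (Tax := -2*Revenue - 3*Demand + 6).
Profit = max(Tax, Cost)  [with Tax=5, Cost=3]  = 5

5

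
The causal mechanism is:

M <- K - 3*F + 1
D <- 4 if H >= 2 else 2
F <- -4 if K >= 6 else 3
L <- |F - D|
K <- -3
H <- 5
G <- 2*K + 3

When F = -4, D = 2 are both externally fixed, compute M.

10

Setting F = -4, D = 2 by intervention discards those variables' equations.
M = K - 3*F + 1  [with K=-3, F=-4]  = 10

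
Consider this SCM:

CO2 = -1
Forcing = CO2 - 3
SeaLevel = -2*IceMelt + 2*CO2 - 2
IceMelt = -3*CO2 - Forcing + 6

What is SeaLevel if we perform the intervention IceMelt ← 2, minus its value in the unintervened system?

The intervention breaks the incoming arrows to IceMelt: IceMelt = -3*CO2 - Forcing + 6 no longer applies, and IceMelt = 2.
SeaLevel = -2*IceMelt + 2*CO2 - 2  [with IceMelt=2, CO2=-1]  = -8
Without intervention: Forcing = CO2 - 3  [with CO2=-1]  = -4; IceMelt = -3*CO2 - Forcing + 6  [with CO2=-1, Forcing=-4]  = 13; SeaLevel = -2*IceMelt + 2*CO2 - 2  [with IceMelt=13, CO2=-1]  = -30.
Change = -8 − (-30) = 22.

22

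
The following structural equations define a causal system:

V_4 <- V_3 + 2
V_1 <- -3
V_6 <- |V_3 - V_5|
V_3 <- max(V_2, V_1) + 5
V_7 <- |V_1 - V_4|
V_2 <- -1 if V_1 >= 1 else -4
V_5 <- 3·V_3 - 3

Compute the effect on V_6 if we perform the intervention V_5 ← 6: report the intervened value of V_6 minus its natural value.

3

The intervention breaks the incoming arrows to V_5: V_5 <- 3·V_3 - 3 no longer applies, and V_5 = 6.
V_2 = -1 if V_1 >= 1 else -4  [with V_1=-3]  = -4
V_3 = max(V_2, V_1) + 5  [with V_2=-4, V_1=-3]  = 2
V_6 = |V_3 - V_5|  [with V_3=2, V_5=6]  = 4
Without intervention: V_2 = -1 if V_1 >= 1 else -4  [with V_1=-3]  = -4; V_3 = max(V_2, V_1) + 5  [with V_2=-4, V_1=-3]  = 2; V_5 = 3·V_3 - 3  [with V_3=2]  = 3; V_6 = |V_3 - V_5|  [with V_3=2, V_5=3]  = 1.
Change = 4 − 1 = 3.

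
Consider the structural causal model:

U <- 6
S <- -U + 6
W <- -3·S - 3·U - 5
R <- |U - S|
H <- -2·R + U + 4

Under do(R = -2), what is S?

0

The intervention breaks the incoming arrows to R: R <- |U - S| no longer applies, and R = -2.
Since S is not a descendant of the intervened variable, it is unaffected.
S = -U + 6  [with U=6]  = 0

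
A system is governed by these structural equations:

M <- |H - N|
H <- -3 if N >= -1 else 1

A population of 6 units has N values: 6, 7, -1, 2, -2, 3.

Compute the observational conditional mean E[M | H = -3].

6.4

E[M|H=-3] averages over only the 5 units with H=-3 (N = 6, 7, -1, 2, 3): M = 9, 10, 2, 5, 6, mean 6.4.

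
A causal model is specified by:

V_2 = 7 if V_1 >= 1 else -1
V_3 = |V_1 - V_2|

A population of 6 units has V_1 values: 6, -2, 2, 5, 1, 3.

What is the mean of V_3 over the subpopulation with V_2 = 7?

3.6

E[V_3|V_2=7] averages over only the 5 units with V_2=7 (V_1 = 6, 2, 5, 1, 3): V_3 = 1, 5, 2, 6, 4, mean 3.6.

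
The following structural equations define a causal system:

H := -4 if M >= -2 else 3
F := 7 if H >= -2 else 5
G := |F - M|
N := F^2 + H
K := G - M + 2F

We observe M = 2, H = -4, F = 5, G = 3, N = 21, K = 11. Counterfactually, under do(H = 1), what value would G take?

Under do(H=1), the mechanism H := -4 if M >= -2 else 3 is discarded; H is fixed at 1.
F = 7 if H >= -2 else 5  [with H=1]  = 7
G = |F - M|  [with F=7, M=2]  = 5

5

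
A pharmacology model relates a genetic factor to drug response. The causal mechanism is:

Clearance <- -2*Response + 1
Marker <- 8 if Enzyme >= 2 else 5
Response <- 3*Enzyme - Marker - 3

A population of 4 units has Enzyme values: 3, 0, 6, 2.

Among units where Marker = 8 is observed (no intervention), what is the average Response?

E[Response|Marker=8] averages over only the 3 units with Marker=8 (Enzyme = 3, 6, 2): Response = -2, 7, -5, mean 0.

0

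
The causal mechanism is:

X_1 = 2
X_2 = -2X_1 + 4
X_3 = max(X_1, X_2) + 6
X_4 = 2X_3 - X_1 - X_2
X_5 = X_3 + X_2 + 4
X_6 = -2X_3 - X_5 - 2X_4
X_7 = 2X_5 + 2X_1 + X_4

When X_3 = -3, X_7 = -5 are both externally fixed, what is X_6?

21

Under do(X_3 = -3, X_7 = -5), each intervened variable's structural equation is replaced by its fixed value.
X_2 = -2X_1 + 4  [with X_1=2]  = 0
X_4 = 2X_3 - X_1 - X_2  [with X_3=-3, X_1=2, X_2=0]  = -8
X_5 = X_3 + X_2 + 4  [with X_3=-3, X_2=0]  = 1
X_6 = -2X_3 - X_5 - 2X_4  [with X_3=-3, X_5=1, X_4=-8]  = 21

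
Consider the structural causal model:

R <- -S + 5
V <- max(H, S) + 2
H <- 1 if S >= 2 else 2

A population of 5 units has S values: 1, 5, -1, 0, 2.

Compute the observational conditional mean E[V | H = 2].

4

Observing H=2 restricts to units where H's equation naturally yields 2: S ∈ {1, -1, 0}. In that subpopulation V = 4, 4, 4, mean 4.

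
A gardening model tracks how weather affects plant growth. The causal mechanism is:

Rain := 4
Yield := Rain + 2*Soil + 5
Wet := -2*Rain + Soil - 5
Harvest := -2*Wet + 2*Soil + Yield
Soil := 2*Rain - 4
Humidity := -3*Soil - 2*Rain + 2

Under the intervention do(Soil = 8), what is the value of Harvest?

51

Under do(Soil=8), the mechanism Soil := 2*Rain - 4 is discarded; Soil is fixed at 8.
Wet = -2*Rain + Soil - 5  [with Rain=4, Soil=8]  = -5
Yield = Rain + 2*Soil + 5  [with Rain=4, Soil=8]  = 25
Harvest = -2*Wet + 2*Soil + Yield  [with Wet=-5, Soil=8, Yield=25]  = 51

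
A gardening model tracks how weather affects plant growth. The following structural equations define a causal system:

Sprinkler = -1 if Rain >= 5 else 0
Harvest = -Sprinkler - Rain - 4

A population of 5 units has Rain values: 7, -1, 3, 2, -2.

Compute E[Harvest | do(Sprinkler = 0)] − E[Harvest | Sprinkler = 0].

-1.3

The intervention sets Sprinkler=0 in all 5 units regardless of Rain. Recomputing Harvest per unit gives -11, -3, -7, -6, -2; average -5.8.
Observing Sprinkler=0 restricts to units where Sprinkler's equation naturally yields 0: Rain ∈ {-1, 3, 2, -2}. In that subpopulation Harvest = -3, -7, -6, -2, mean -4.5.
Difference = -5.8 − (-4.5) = -1.3.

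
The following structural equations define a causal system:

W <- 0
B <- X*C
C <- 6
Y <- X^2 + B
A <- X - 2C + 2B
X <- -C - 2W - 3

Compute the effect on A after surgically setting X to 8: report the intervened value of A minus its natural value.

do(X=8) replaces the equation X <- -C - 2W - 3 with the constant X = 8.
B = X*C  [with X=8, C=6]  = 48
A = X - 2C + 2B  [with X=8, C=6, B=48]  = 92
Without intervention: X = -C - 2W - 3  [with C=6, W=0]  = -9; B = X*C  [with X=-9, C=6]  = -54; A = X - 2C + 2B  [with X=-9, C=6, B=-54]  = -129.
Change = 92 − (-129) = 221.

221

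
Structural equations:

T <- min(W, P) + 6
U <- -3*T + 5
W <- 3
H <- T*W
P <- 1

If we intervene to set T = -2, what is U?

11

The intervention breaks the incoming arrows to T: T <- min(W, P) + 6 no longer applies, and T = -2.
U = -3*T + 5  [with T=-2]  = 11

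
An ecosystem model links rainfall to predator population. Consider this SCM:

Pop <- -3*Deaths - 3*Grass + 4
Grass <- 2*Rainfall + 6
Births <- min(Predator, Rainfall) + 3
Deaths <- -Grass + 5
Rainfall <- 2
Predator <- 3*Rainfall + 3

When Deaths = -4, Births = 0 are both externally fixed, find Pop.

-14

Setting Deaths = -4, Births = 0 by intervention discards those variables' equations.
Grass = 2*Rainfall + 6  [with Rainfall=2]  = 10
Pop = -3*Deaths - 3*Grass + 4  [with Deaths=-4, Grass=10]  = -14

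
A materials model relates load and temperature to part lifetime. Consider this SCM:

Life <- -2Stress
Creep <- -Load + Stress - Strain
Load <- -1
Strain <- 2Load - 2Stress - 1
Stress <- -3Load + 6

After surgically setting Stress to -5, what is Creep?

-11

Under do(Stress=-5), the mechanism Stress <- -3Load + 6 is discarded; Stress is fixed at -5.
Strain = 2Load - 2Stress - 1  [with Load=-1, Stress=-5]  = 7
Creep = -Load + Stress - Strain  [with Load=-1, Stress=-5, Strain=7]  = -11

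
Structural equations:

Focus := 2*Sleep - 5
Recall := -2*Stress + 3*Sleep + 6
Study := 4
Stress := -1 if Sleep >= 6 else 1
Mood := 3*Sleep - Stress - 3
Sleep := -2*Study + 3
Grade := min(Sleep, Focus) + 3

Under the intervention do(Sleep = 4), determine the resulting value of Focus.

3

Under do(Sleep=4), the mechanism Sleep := -2*Study + 3 is discarded; Sleep is fixed at 4.
Focus = 2*Sleep - 5  [with Sleep=4]  = 3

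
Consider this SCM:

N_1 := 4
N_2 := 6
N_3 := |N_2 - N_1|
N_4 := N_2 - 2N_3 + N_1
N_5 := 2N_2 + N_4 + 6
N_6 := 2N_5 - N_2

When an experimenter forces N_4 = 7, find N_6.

44

Under do(N_4=7), the mechanism N_4 := N_2 - 2N_3 + N_1 is discarded; N_4 is fixed at 7.
N_5 = 2N_2 + N_4 + 6  [with N_2=6, N_4=7]  = 25
N_6 = 2N_5 - N_2  [with N_5=25, N_2=6]  = 44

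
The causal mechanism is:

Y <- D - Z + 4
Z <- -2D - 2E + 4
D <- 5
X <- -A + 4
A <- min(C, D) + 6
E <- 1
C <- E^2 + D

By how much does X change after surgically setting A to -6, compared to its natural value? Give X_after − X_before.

Intervening sets A = -6 and removes its equation (A <- min(C, D) + 6).
X = -A + 4  [with A=-6]  = 10
Without intervention: C = E^2 + D  [with E=1, D=5]  = 6; A = min(C, D) + 6  [with C=6, D=5]  = 11; X = -A + 4  [with A=11]  = -7.
Change = 10 − (-7) = 17.

17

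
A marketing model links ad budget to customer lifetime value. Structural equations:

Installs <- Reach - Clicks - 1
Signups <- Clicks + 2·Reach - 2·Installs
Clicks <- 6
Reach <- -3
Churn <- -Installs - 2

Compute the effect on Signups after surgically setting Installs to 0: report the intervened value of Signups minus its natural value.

-20

The intervention breaks the incoming arrows to Installs: Installs <- Reach - Clicks - 1 no longer applies, and Installs = 0.
Signups = Clicks + 2·Reach - 2·Installs  [with Clicks=6, Reach=-3, Installs=0]  = 0
Without intervention: Installs = Reach - Clicks - 1  [with Reach=-3, Clicks=6]  = -10; Signups = Clicks + 2·Reach - 2·Installs  [with Clicks=6, Reach=-3, Installs=-10]  = 20.
Change = 0 − 20 = -20.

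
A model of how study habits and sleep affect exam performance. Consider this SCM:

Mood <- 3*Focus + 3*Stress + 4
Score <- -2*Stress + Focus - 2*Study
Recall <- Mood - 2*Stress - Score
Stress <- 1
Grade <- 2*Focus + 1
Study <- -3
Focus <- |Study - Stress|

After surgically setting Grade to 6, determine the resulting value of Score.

8

Under do(Grade=6), the mechanism Grade <- 2*Focus + 1 is discarded; Grade is fixed at 6.
Since Score is not a descendant of the intervened variable, it is unaffected.
Focus = |Study - Stress|  [with Study=-3, Stress=1]  = 4
Score = -2*Stress + Focus - 2*Study  [with Stress=1, Focus=4, Study=-3]  = 8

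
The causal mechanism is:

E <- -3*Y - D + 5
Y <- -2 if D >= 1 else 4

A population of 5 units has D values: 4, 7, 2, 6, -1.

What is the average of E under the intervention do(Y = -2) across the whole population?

Under do(Y=-2), Y's equation is replaced by Y=-2 for every unit. Per-unit E: 7, 4, 9, 5, 12. Mean = 7.4.

7.4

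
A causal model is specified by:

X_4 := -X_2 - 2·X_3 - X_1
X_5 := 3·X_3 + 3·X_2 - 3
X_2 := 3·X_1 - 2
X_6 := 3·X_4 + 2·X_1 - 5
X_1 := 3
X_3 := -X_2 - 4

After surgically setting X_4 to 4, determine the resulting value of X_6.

Under do(X_4=4), the mechanism X_4 := -X_2 - 2·X_3 - X_1 is discarded; X_4 is fixed at 4.
X_6 = 3·X_4 + 2·X_1 - 5  [with X_4=4, X_1=3]  = 13

13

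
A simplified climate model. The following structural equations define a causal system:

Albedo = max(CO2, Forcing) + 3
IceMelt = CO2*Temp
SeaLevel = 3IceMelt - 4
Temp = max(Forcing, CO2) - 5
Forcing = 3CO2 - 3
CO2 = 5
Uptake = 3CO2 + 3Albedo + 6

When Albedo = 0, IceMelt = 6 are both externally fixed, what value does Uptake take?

Setting Albedo = 0, IceMelt = 6 by intervention discards those variables' equations.
Uptake = 3CO2 + 3Albedo + 6  [with CO2=5, Albedo=0]  = 21

21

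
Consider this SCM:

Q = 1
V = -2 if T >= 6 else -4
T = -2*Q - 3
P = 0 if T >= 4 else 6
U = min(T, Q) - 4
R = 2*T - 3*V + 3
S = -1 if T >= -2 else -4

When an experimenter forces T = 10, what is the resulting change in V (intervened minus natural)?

The intervention breaks the incoming arrows to T: T = -2*Q - 3 no longer applies, and T = 10.
V = -2 if T >= 6 else -4  [with T=10]  = -2
Without intervention: T = -2*Q - 3  [with Q=1]  = -5; V = -2 if T >= 6 else -4  [with T=-5]  = -4.
Change = -2 − (-4) = 2.

2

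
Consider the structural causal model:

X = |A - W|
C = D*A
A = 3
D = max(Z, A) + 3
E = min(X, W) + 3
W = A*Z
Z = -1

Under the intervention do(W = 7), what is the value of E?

Under do(W=7), the mechanism W = A*Z is discarded; W is fixed at 7.
X = |A - W|  [with A=3, W=7]  = 4
E = min(X, W) + 3  [with X=4, W=7]  = 7

7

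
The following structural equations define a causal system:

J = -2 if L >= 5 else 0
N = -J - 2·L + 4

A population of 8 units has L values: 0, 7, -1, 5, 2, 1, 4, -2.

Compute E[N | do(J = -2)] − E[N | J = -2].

8

Every unit gets J=-2 under the intervention. N values become 6, -8, 8, -4, 2, 4, -2, 10; E[N|do(J=-2)] = 2.
E[N|J=-2] averages over only the 2 units with J=-2 (L = 7, 5): N = -8, -4, mean -6.
Difference = 2 − (-6) = 8.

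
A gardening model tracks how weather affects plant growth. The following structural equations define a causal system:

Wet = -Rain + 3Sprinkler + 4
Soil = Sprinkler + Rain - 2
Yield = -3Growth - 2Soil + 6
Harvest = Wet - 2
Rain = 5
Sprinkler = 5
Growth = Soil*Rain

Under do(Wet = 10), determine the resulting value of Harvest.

8

The intervention breaks the incoming arrows to Wet: Wet = -Rain + 3Sprinkler + 4 no longer applies, and Wet = 10.
Harvest = Wet - 2  [with Wet=10]  = 8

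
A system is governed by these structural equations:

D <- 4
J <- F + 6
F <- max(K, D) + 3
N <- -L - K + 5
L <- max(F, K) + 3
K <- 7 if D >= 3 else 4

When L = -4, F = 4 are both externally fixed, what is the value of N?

The joint intervention fixes L = -4, F = 4, removing each variable's own equation.
K = 7 if D >= 3 else 4  [with D=4]  = 7
N = -L - K + 5  [with L=-4, K=7]  = 2

2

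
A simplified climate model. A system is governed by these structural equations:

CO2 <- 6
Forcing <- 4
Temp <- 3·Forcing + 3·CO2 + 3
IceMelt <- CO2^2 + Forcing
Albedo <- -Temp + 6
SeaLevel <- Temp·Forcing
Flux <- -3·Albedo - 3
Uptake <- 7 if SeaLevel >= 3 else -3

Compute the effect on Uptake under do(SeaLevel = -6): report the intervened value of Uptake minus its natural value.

-10

Intervening sets SeaLevel = -6 and removes its equation (SeaLevel <- Temp·Forcing).
Uptake = 7 if SeaLevel >= 3 else -3  [with SeaLevel=-6]  = -3
Without intervention: Temp = 3·Forcing + 3·CO2 + 3  [with Forcing=4, CO2=6]  = 33; SeaLevel = Temp·Forcing  [with Temp=33, Forcing=4]  = 132; Uptake = 7 if SeaLevel >= 3 else -3  [with SeaLevel=132]  = 7.
Change = -3 − 7 = -10.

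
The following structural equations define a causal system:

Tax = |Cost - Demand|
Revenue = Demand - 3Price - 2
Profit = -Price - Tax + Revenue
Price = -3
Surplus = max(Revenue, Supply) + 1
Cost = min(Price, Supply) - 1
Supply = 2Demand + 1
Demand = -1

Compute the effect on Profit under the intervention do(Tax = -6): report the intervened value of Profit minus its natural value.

9

Intervening sets Tax = -6 and removes its equation (Tax = |Cost - Demand|).
Revenue = Demand - 3Price - 2  [with Demand=-1, Price=-3]  = 6
Profit = -Price - Tax + Revenue  [with Price=-3, Tax=-6, Revenue=6]  = 15
Without intervention: Supply = 2Demand + 1  [with Demand=-1]  = -1; Cost = min(Price, Supply) - 1  [with Price=-3, Supply=-1]  = -4; Revenue = Demand - 3Price - 2  [with Demand=-1, Price=-3]  = 6; Tax = |Cost - Demand|  [with Cost=-4, Demand=-1]  = 3; Profit = -Price - Tax + Revenue  [with Price=-3, Tax=3, Revenue=6]  = 6.
Change = 15 − 6 = 9.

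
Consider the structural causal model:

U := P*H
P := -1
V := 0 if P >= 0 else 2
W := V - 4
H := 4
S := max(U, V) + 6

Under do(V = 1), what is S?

7

Under do(V=1), the mechanism V := 0 if P >= 0 else 2 is discarded; V is fixed at 1.
U = P*H  [with P=-1, H=4]  = -4
S = max(U, V) + 6  [with U=-4, V=1]  = 7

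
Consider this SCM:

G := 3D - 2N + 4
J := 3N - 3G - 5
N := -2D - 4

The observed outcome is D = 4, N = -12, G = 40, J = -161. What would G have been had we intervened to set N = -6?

28

The intervention breaks the incoming arrows to N: N := -2D - 4 no longer applies, and N = -6.
G = 3D - 2N + 4  [with D=4, N=-6]  = 28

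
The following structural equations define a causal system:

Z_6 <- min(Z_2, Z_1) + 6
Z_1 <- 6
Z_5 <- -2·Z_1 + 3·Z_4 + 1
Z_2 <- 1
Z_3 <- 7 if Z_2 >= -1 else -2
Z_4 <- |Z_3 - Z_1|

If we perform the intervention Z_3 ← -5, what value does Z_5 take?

do(Z_3=-5) replaces the equation Z_3 <- 7 if Z_2 >= -1 else -2 with the constant Z_3 = -5.
Z_4 = |Z_3 - Z_1|  [with Z_3=-5, Z_1=6]  = 11
Z_5 = -2·Z_1 + 3·Z_4 + 1  [with Z_1=6, Z_4=11]  = 22

22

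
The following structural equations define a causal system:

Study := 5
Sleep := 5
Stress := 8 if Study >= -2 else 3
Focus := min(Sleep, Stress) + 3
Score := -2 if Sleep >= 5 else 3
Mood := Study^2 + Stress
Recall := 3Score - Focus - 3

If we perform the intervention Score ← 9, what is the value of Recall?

16

Under do(Score=9), the mechanism Score := -2 if Sleep >= 5 else 3 is discarded; Score is fixed at 9.
Stress = 8 if Study >= -2 else 3  [with Study=5]  = 8
Focus = min(Sleep, Stress) + 3  [with Sleep=5, Stress=8]  = 8
Recall = 3Score - Focus - 3  [with Score=9, Focus=8]  = 16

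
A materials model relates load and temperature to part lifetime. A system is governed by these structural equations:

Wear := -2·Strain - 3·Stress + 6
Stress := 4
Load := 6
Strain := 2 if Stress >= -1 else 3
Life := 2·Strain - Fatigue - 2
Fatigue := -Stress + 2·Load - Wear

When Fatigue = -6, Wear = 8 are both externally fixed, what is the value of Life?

Setting Fatigue = -6, Wear = 8 by intervention discards those variables' equations.
Strain = 2 if Stress >= -1 else 3  [with Stress=4]  = 2
Life = 2·Strain - Fatigue - 2  [with Strain=2, Fatigue=-6]  = 8

8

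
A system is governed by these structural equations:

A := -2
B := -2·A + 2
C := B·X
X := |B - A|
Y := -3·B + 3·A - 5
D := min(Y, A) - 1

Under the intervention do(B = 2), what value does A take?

-2

Under do(B=2), the mechanism B := -2·A + 2 is discarded; B is fixed at 2.
A is not downstream of the intervention, so its value is determined by the original equations.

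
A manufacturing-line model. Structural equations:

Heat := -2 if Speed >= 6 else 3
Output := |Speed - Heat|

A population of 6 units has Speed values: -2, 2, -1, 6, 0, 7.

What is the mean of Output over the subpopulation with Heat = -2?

8.5

Conditioning on Heat=-2 selects the 2 unit(s) with Speed ∈ {6, 7}. Their Output values: 8, 9. Mean = 8.5.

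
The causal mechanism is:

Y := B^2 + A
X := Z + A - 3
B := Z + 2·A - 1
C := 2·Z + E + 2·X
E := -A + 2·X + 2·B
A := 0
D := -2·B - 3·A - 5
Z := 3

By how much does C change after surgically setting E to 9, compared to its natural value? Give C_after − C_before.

Intervening sets E = 9 and removes its equation (E := -A + 2·X + 2·B).
X = Z + A - 3  [with Z=3, A=0]  = 0
C = 2·Z + E + 2·X  [with Z=3, E=9, X=0]  = 15
Without intervention: B = Z + 2·A - 1  [with Z=3, A=0]  = 2; X = Z + A - 3  [with Z=3, A=0]  = 0; E = -A + 2·X + 2·B  [with A=0, X=0, B=2]  = 4; C = 2·Z + E + 2·X  [with Z=3, E=4, X=0]  = 10.
Change = 15 − 10 = 5.

5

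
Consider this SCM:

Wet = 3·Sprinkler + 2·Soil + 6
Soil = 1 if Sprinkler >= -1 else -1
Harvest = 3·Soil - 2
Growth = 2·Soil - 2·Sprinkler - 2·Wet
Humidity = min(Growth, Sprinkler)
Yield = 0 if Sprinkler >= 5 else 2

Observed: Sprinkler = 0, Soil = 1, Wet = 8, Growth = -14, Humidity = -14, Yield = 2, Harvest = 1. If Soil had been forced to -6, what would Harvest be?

-20

Under do(Soil=-6), the mechanism Soil = 1 if Sprinkler >= -1 else -1 is discarded; Soil is fixed at -6.
Harvest = 3·Soil - 2  [with Soil=-6]  = -20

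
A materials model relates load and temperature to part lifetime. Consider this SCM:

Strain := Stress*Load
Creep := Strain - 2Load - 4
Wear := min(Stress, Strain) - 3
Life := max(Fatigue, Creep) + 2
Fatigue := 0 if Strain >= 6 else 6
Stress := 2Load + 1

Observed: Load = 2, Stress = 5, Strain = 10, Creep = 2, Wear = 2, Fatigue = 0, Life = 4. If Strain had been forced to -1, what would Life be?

The intervention breaks the incoming arrows to Strain: Strain := Stress*Load no longer applies, and Strain = -1.
Creep = Strain - 2Load - 4  [with Strain=-1, Load=2]  = -9
Fatigue = 0 if Strain >= 6 else 6  [with Strain=-1]  = 6
Life = max(Fatigue, Creep) + 2  [with Fatigue=6, Creep=-9]  = 8

8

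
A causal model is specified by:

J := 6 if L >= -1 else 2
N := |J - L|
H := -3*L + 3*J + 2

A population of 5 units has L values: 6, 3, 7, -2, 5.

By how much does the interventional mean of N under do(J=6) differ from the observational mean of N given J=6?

1.35

Under do(J=6), J's equation is replaced by J=6 for every unit. Per-unit N: 0, 3, 1, 8, 1. Mean = 2.6.
Conditioning on J=6 selects the 4 unit(s) with L ∈ {6, 3, 7, 5}. Their N values: 0, 3, 1, 1. Mean = 1.25.
Difference = 2.6 − 1.25 = 1.35.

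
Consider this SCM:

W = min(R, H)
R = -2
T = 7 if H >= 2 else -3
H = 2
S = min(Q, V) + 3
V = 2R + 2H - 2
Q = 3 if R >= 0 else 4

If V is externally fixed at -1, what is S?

2

The intervention breaks the incoming arrows to V: V = 2R + 2H - 2 no longer applies, and V = -1.
Q = 3 if R >= 0 else 4  [with R=-2]  = 4
S = min(Q, V) + 3  [with Q=4, V=-1]  = 2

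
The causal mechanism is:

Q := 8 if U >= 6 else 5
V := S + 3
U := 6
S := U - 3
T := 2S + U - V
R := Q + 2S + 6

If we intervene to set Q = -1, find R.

Intervening sets Q = -1 and removes its equation (Q := 8 if U >= 6 else 5).
S = U - 3  [with U=6]  = 3
R = Q + 2S + 6  [with Q=-1, S=3]  = 11

11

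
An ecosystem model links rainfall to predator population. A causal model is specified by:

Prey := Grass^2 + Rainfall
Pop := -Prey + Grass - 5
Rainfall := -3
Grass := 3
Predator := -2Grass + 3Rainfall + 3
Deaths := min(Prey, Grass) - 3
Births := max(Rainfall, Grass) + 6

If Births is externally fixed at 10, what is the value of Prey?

6

do(Births=10) replaces the equation Births := max(Rainfall, Grass) + 6 with the constant Births = 10.
Prey is not downstream of the intervention, so its value is determined by the original equations.
Prey = Grass^2 + Rainfall  [with Grass=3, Rainfall=-3]  = 6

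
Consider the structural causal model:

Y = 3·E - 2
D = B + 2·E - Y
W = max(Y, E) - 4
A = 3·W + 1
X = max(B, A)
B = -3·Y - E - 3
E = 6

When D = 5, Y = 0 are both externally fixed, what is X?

7

Setting D = 5, Y = 0 by intervention discards those variables' equations.
B = -3·Y - E - 3  [with Y=0, E=6]  = -9
W = max(Y, E) - 4  [with Y=0, E=6]  = 2
A = 3·W + 1  [with W=2]  = 7
X = max(B, A)  [with B=-9, A=7]  = 7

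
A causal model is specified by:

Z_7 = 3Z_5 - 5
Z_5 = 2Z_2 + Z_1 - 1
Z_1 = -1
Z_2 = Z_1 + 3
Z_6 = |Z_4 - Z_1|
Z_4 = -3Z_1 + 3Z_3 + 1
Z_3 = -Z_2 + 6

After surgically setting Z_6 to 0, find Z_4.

16

do(Z_6=0) replaces the equation Z_6 = |Z_4 - Z_1| with the constant Z_6 = 0.
No directed path runs from Z_6 to Z_4, so Z_4 keeps its natural value.
Z_2 = Z_1 + 3  [with Z_1=-1]  = 2
Z_3 = -Z_2 + 6  [with Z_2=2]  = 4
Z_4 = -3Z_1 + 3Z_3 + 1  [with Z_1=-1, Z_3=4]  = 16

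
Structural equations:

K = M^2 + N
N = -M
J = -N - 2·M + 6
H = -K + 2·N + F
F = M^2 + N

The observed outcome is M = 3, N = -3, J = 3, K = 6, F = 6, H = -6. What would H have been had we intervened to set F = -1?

The intervention breaks the incoming arrows to F: F = M^2 + N no longer applies, and F = -1.
N = -M  [with M=3]  = -3
K = M^2 + N  [with M=3, N=-3]  = 6
H = -K + 2·N + F  [with K=6, N=-3, F=-1]  = -13

-13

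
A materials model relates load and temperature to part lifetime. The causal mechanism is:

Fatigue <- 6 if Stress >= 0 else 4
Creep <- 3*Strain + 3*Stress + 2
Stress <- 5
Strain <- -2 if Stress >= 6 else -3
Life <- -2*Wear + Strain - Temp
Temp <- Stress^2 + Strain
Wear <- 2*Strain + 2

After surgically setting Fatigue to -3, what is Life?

-17

Intervening sets Fatigue = -3 and removes its equation (Fatigue <- 6 if Stress >= 0 else 4).
No directed path runs from Fatigue to Life, so Life keeps its natural value.
Strain = -2 if Stress >= 6 else -3  [with Stress=5]  = -3
Temp = Stress^2 + Strain  [with Stress=5, Strain=-3]  = 22
Wear = 2*Strain + 2  [with Strain=-3]  = -4
Life = -2*Wear + Strain - Temp  [with Wear=-4, Strain=-3, Temp=22]  = -17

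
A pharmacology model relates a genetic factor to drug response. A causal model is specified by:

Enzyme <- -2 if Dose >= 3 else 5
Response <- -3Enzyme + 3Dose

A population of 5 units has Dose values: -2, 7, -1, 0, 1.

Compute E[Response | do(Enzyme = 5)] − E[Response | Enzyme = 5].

4.5

do(Enzyme=5) breaks Enzyme's dependence on Dose. With Enzyme=5 fixed, Response across the units is -21, 6, -18, -15, -12, mean -12.
Conditioning on Enzyme=5 selects the 4 unit(s) with Dose ∈ {-2, -1, 0, 1}. Their Response values: -21, -18, -15, -12. Mean = -16.5.
Difference = -12 − (-16.5) = 4.5.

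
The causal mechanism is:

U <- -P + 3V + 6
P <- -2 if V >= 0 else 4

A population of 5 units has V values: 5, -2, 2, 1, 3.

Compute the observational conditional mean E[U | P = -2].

16.25

E[U|P=-2] averages over only the 4 units with P=-2 (V = 5, 2, 1, 3): U = 23, 14, 11, 17, mean 16.25.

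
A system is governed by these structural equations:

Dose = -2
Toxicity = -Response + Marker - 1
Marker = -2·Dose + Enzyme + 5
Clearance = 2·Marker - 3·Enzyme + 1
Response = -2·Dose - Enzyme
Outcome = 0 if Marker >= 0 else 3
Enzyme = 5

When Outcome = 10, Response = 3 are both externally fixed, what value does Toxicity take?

10

Under do(Outcome = 10, Response = 3), each intervened variable's structural equation is replaced by its fixed value.
Marker = -2·Dose + Enzyme + 5  [with Dose=-2, Enzyme=5]  = 14
Toxicity = -Response + Marker - 1  [with Response=3, Marker=14]  = 10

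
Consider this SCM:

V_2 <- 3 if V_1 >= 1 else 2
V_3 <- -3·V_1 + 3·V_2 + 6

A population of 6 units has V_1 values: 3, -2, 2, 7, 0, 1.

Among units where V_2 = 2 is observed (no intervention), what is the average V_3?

15

Conditioning on V_2=2 selects the 2 unit(s) with V_1 ∈ {-2, 0}. Their V_3 values: 18, 12. Mean = 15.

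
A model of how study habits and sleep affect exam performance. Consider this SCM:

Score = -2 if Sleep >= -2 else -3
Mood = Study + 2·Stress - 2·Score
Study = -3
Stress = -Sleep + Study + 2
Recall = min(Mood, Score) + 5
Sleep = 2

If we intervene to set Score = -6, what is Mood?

3

Intervening sets Score = -6 and removes its equation (Score = -2 if Sleep >= -2 else -3).
Stress = -Sleep + Study + 2  [with Sleep=2, Study=-3]  = -3
Mood = Study + 2·Stress - 2·Score  [with Study=-3, Stress=-3, Score=-6]  = 3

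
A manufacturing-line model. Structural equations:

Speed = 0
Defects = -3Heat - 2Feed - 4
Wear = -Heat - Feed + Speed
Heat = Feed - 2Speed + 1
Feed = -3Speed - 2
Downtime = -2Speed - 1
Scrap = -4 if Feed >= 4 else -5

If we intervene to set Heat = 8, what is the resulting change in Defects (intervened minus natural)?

-27

do(Heat=8) replaces the equation Heat = Feed - 2Speed + 1 with the constant Heat = 8.
Feed = -3Speed - 2  [with Speed=0]  = -2
Defects = -3Heat - 2Feed - 4  [with Heat=8, Feed=-2]  = -24
Without intervention: Feed = -3Speed - 2  [with Speed=0]  = -2; Heat = Feed - 2Speed + 1  [with Feed=-2, Speed=0]  = -1; Defects = -3Heat - 2Feed - 4  [with Heat=-1, Feed=-2]  = 3.
Change = -24 − 3 = -27.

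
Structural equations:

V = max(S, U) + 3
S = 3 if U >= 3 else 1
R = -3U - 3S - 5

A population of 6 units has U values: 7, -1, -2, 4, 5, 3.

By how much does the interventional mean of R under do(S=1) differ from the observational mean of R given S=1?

Under do(S=1), S's equation is replaced by S=1 for every unit. Per-unit R: -29, -5, -2, -20, -23, -17. Mean = -16.
Observing S=1 restricts to units where S's equation naturally yields 1: U ∈ {-1, -2}. In that subpopulation R = -5, -2, mean -3.5.
Difference = -16 − (-3.5) = -12.5.

-12.5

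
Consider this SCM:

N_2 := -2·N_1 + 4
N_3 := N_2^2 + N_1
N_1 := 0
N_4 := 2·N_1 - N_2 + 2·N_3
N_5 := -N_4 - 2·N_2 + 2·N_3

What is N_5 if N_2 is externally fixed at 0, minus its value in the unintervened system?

do(N_2=0) replaces the equation N_2 := -2·N_1 + 4 with the constant N_2 = 0.
N_3 = N_2^2 + N_1  [with N_2=0, N_1=0]  = 0
N_4 = 2·N_1 - N_2 + 2·N_3  [with N_1=0, N_2=0, N_3=0]  = 0
N_5 = -N_4 - 2·N_2 + 2·N_3  [with N_4=0, N_2=0, N_3=0]  = 0
Without intervention: N_2 = -2·N_1 + 4  [with N_1=0]  = 4; N_3 = N_2^2 + N_1  [with N_2=4, N_1=0]  = 16; N_4 = 2·N_1 - N_2 + 2·N_3  [with N_1=0, N_2=4, N_3=16]  = 28; N_5 = -N_4 - 2·N_2 + 2·N_3  [with N_4=28, N_2=4, N_3=16]  = -4.
Change = 0 − (-4) = 4.

4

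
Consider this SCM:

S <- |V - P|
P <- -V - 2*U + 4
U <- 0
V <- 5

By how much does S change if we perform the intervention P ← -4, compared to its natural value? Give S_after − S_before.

3

The intervention breaks the incoming arrows to P: P <- -V - 2*U + 4 no longer applies, and P = -4.
S = |V - P|  [with V=5, P=-4]  = 9
Without intervention: P = -V - 2*U + 4  [with V=5, U=0]  = -1; S = |V - P|  [with V=5, P=-1]  = 6.
Change = 9 − 6 = 3.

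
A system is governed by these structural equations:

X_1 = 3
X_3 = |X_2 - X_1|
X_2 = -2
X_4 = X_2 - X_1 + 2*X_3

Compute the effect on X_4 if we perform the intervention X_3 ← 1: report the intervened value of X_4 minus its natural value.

The intervention breaks the incoming arrows to X_3: X_3 = |X_2 - X_1| no longer applies, and X_3 = 1.
X_4 = X_2 - X_1 + 2*X_3  [with X_2=-2, X_1=3, X_3=1]  = -3
Without intervention: X_3 = |X_2 - X_1|  [with X_2=-2, X_1=3]  = 5; X_4 = X_2 - X_1 + 2*X_3  [with X_2=-2, X_1=3, X_3=5]  = 5.
Change = -3 − 5 = -8.

-8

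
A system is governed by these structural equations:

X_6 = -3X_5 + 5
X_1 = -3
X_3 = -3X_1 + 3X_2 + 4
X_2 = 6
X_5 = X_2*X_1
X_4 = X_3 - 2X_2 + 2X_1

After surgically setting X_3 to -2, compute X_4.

-20

The intervention breaks the incoming arrows to X_3: X_3 = -3X_1 + 3X_2 + 4 no longer applies, and X_3 = -2.
X_4 = X_3 - 2X_2 + 2X_1  [with X_3=-2, X_2=6, X_1=-3]  = -20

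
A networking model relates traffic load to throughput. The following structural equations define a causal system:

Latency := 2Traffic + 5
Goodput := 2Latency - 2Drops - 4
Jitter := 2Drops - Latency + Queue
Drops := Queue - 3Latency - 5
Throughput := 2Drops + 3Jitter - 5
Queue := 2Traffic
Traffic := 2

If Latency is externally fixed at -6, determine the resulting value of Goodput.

Under do(Latency=-6), the mechanism Latency := 2Traffic + 5 is discarded; Latency is fixed at -6.
Queue = 2Traffic  [with Traffic=2]  = 4
Drops = Queue - 3Latency - 5  [with Queue=4, Latency=-6]  = 17
Goodput = 2Latency - 2Drops - 4  [with Latency=-6, Drops=17]  = -50

-50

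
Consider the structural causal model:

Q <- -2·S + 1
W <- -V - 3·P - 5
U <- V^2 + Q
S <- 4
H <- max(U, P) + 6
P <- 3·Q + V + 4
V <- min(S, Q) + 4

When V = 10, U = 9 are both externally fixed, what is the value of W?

6

Setting V = 10, U = 9 by intervention discards those variables' equations.
Q = -2·S + 1  [with S=4]  = -7
P = 3·Q + V + 4  [with Q=-7, V=10]  = -7
W = -V - 3·P - 5  [with V=10, P=-7]  = 6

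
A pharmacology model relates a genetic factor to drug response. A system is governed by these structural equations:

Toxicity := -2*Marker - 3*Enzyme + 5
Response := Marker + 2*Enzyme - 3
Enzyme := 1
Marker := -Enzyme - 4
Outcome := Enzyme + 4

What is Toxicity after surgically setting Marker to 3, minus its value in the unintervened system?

-16

Under do(Marker=3), the mechanism Marker := -Enzyme - 4 is discarded; Marker is fixed at 3.
Toxicity = -2*Marker - 3*Enzyme + 5  [with Marker=3, Enzyme=1]  = -4
Without intervention: Marker = -Enzyme - 4  [with Enzyme=1]  = -5; Toxicity = -2*Marker - 3*Enzyme + 5  [with Marker=-5, Enzyme=1]  = 12.
Change = -4 − 12 = -16.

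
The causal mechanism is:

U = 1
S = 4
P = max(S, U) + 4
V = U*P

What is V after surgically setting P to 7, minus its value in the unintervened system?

-1

The intervention breaks the incoming arrows to P: P = max(S, U) + 4 no longer applies, and P = 7.
V = U*P  [with U=1, P=7]  = 7
Without intervention: P = max(S, U) + 4  [with S=4, U=1]  = 8; V = U*P  [with U=1, P=8]  = 8.
Change = 7 − 8 = -1.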